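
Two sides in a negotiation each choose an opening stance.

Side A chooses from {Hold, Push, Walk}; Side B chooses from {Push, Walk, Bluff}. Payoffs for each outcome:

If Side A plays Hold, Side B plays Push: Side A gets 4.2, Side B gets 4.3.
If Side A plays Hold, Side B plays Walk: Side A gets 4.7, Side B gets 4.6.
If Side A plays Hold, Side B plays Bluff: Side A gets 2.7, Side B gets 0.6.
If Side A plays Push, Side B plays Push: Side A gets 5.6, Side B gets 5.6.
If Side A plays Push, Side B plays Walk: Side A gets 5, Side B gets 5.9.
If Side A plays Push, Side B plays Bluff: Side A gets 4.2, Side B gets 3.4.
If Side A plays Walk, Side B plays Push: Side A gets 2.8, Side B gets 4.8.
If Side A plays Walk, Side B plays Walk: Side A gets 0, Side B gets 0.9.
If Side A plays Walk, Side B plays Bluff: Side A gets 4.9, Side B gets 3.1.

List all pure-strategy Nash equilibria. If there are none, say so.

The unique pure-strategy Nash equilibrium is (Push, Walk).

For each player, find the best response to each opponent profile; mutual best responses are the pure NE.
Side A against Push: payoffs 4.2, 5.6, 2.8 → best response Push.
Side A against Walk: payoffs 4.7, 5, 0 → best response Push.
Side A against Bluff: payoffs 2.7, 4.2, 4.9 → best response Walk.
Side B against Hold: payoffs 4.3, 4.6, 0.6 → best response Walk.
Side B against Push: payoffs 5.6, 5.9, 3.4 → best response Walk.
Side B against Walk: payoffs 4.8, 0.9, 3.1 → best response Push.
Mutual best responses: (Push, Walk).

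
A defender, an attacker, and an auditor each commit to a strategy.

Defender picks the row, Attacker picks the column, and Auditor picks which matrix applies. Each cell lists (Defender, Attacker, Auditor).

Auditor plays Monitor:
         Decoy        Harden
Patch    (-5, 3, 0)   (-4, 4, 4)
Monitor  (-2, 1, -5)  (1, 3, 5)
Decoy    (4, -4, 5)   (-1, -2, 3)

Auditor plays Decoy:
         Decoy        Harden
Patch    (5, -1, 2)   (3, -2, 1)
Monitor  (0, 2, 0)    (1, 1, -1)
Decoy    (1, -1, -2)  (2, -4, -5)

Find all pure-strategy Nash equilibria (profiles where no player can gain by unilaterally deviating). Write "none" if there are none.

(Patch, Decoy, Decoy), (Monitor, Harden, Monitor)

(Patch, Decoy, Monitor): Defender can switch to Monitor (-5 → -2). Not NE.
(Patch, Decoy, Decoy): Defender gets 5, best alternative 1; Attacker gets -1, best alternative -2; Auditor gets 2, best alternative 0. No profitable deviation — NE.
(Patch, Harden, Monitor): Defender can switch to Monitor (-4 → 1). Not NE.
(Patch, Harden, Decoy): Attacker can switch to Decoy (-2 → -1). Not NE.
(Monitor, Decoy, Monitor): Defender can switch to Decoy (-2 → 4). Not NE.
(Monitor, Decoy, Decoy): Defender can switch to Patch (0 → 5). Not NE.
(Monitor, Harden, Monitor): Defender gets 1, best alternative -1; Attacker gets 3, best alternative 1; Auditor gets 5, best alternative -1. No profitable deviation — NE.
(Monitor, Harden, Decoy): Defender can switch to Patch (1 → 3). Not NE.
(Decoy, Decoy, Monitor): Attacker can switch to Harden (-4 → -2). Not NE.
(Decoy, Decoy, Decoy): Defender can switch to Patch (1 → 5). Not NE.
(The remaining 2 profiles each have a profitable deviation by the same check.)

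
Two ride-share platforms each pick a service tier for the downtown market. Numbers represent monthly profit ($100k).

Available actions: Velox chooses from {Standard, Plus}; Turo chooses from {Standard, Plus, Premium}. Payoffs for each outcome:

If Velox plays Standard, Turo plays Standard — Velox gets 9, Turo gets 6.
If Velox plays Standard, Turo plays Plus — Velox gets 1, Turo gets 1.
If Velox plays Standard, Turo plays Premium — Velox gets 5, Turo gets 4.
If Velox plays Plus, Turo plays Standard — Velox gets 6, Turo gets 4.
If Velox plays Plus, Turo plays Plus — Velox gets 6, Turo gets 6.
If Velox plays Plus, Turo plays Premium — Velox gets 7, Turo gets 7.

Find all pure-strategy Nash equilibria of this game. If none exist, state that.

(Standard, Standard) and (Plus, Premium)

Mark each player's best response to every combination of opponents' strategies; a profile where every player is best-responding is a pure Nash equilibrium.
Velox against Standard: payoffs 9, 6 → best response Standard.
Velox against Plus: payoffs 1, 6 → best response Plus.
Velox against Premium: payoffs 5, 7 → best response Plus.
Turo against Standard: payoffs 6, 1, 4 → best response Standard.
Turo against Plus: payoffs 4, 6, 7 → best response Premium.
Mutual best responses: (Standard, Standard); (Plus, Premium).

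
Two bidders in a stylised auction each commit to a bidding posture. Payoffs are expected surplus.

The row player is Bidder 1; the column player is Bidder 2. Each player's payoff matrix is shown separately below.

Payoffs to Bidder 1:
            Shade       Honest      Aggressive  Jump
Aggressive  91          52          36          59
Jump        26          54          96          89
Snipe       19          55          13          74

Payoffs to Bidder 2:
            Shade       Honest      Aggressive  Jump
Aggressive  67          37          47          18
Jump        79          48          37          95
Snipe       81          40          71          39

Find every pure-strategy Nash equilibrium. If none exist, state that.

The pure Nash equilibria are (Aggressive, Shade), (Jump, Jump).

(Aggressive, Shade): Bidder 1 gets 91, best alternative 26; Bidder 2 gets 67, best alternative 47. No profitable deviation — NE.
(Aggressive, Honest): Bidder 1 can switch to Jump (52 → 54). Not NE.
(Aggressive, Aggressive): Bidder 1 can switch to Jump (36 → 96). Not NE.
(Aggressive, Jump): Bidder 1 can switch to Jump (59 → 89). Not NE.
(Jump, Shade): Bidder 1 can switch to Aggressive (26 → 91). Not NE.
(Jump, Honest): Bidder 1 can switch to Snipe (54 → 55). Not NE.
(Jump, Aggressive): Bidder 2 can switch to Shade (37 → 79). Not NE.
(Jump, Jump): Bidder 1 gets 89, best alternative 74; Bidder 2 gets 95, best alternative 79. No profitable deviation — NE.
(Snipe, Shade): Bidder 1 can switch to Aggressive (19 → 91). Not NE.
(Snipe, Honest): Bidder 2 can switch to Shade (40 → 81). Not NE.
(Snipe, Aggressive): Bidder 1 can switch to Aggressive (13 → 36). Not NE.
(Snipe, Jump): Bidder 1 can switch to Jump (74 → 89). Not NE.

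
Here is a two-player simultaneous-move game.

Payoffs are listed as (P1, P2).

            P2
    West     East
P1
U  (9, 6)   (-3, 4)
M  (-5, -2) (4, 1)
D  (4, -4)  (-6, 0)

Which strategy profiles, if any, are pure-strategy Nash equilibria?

Pure-strategy Nash equilibria: (U, West); (M, East)

(U, West): P1 gets 9, best alternative 4; P2 gets 6, best alternative 4. No profitable deviation — NE.
(U, East): P1 can switch to M (-3 → 4). Not NE.
(M, West): P1 can switch to U (-5 → 9). Not NE.
(M, East): P1 gets 4, best alternative -3; P2 gets 1, best alternative -2. No profitable deviation — NE.
(D, West): P1 can switch to U (4 → 9). Not NE.
(D, East): P1 can switch to U (-6 → -3). Not NE.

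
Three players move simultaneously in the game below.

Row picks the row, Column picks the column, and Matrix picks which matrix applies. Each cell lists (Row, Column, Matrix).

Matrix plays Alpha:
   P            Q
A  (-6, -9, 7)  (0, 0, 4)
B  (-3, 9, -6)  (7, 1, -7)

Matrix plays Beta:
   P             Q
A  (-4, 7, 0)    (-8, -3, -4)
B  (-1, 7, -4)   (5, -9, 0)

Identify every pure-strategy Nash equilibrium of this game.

Mark each player's best response to every combination of opponents' strategies; a profile where every player is best-responding is a pure Nash equilibrium.
Row against (P, Alpha): payoffs -6, -3 → best response B.
Row against (P, Beta): payoffs -4, -1 → best response B.
Row against (Q, Alpha): payoffs 0, 7 → best response B.
Row against (Q, Beta): payoffs -8, 5 → best response B.
Column against (A, Alpha): payoffs -9, 0 → best response Q.
Column against (A, Beta): payoffs 7, -3 → best response P.
Column against (B, Alpha): payoffs 9, 1 → best response P.
Column against (B, Beta): payoffs 7, -9 → best response P.
Matrix against (A, P): payoffs 7, 0 → best response Alpha.
Matrix against (A, Q): payoffs 4, -4 → best response Alpha.
Matrix against (B, P): payoffs -6, -4 → best response Beta.
Matrix against (B, Q): payoffs -7, 0 → best response Beta.
Mutual best responses: (B, P, Beta).

Pure NE: (B, P, Beta)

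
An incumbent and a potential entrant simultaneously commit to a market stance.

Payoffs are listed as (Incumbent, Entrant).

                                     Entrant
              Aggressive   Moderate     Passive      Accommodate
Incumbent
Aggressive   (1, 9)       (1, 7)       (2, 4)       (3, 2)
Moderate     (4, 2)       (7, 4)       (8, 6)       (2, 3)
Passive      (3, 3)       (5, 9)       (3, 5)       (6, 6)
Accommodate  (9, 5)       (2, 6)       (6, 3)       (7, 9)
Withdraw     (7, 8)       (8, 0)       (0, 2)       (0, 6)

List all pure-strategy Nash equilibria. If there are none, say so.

(Aggressive, Aggressive): Incumbent can switch to Moderate (1 → 4). Not NE.
(Aggressive, Moderate): Incumbent can switch to Moderate (1 → 7). Not NE.
(Aggressive, Passive): Incumbent can switch to Moderate (2 → 8). Not NE.
(Aggressive, Accommodate): Incumbent can switch to Passive (3 → 6). Not NE.
(Moderate, Aggressive): Incumbent can switch to Accommodate (4 → 9). Not NE.
(Moderate, Moderate): Incumbent can switch to Withdraw (7 → 8). Not NE.
(Moderate, Passive): Incumbent gets 8, best alternative 6; Entrant gets 6, best alternative 4. No profitable deviation — NE.
(Accommodate, Accommodate): Incumbent gets 7, best alternative 6; Entrant gets 9, best alternative 6. No profitable deviation — NE.
(The remaining 12 profiles each have a profitable deviation by the same check.)

Pure-strategy Nash equilibria: (Moderate, Passive); (Accommodate, Accommodate)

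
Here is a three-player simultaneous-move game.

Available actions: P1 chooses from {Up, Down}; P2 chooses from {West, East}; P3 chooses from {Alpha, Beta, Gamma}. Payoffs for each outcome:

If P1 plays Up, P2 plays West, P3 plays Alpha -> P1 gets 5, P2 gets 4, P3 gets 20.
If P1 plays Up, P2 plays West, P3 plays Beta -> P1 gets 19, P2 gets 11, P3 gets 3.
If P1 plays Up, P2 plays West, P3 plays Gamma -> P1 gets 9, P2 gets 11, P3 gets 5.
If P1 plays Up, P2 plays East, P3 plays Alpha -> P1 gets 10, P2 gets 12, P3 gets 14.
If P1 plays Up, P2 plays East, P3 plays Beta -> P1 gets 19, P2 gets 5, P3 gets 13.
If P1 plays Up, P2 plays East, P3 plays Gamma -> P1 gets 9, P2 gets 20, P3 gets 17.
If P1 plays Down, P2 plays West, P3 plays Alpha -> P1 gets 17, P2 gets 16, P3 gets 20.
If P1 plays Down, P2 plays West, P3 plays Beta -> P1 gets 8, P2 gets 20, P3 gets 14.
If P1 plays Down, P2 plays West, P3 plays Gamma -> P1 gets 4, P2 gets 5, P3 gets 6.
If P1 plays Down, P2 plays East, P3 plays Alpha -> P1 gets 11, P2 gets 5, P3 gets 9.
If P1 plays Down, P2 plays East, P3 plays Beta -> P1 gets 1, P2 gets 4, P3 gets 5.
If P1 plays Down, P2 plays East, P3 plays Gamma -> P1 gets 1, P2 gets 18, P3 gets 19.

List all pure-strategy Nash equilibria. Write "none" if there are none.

(Up, West, Alpha): P1 can switch to Down (5 → 17). Not NE.
(Up, West, Beta): P3 can switch to Alpha (3 → 20). Not NE.
(Up, West, Gamma): P2 can switch to East (11 → 20). Not NE.
(Up, East, Alpha): P1 can switch to Down (10 → 11). Not NE.
(Up, East, Beta): P2 can switch to West (5 → 11). Not NE.
(Up, East, Gamma): P1 gets 9, best alternative 1; P2 gets 20, best alternative 11; P3 gets 17, best alternative 14. No profitable deviation — NE.
(Down, West, Alpha): P1 gets 17, best alternative 5; P2 gets 16, best alternative 5; P3 gets 20, best alternative 14. No profitable deviation — NE.
(Down, West, Beta): P1 can switch to Up (8 → 19). Not NE.
(The remaining 4 profiles each have a profitable deviation by the same check.)

The pure Nash equilibria are (Up, East, Gamma), (Down, West, Alpha).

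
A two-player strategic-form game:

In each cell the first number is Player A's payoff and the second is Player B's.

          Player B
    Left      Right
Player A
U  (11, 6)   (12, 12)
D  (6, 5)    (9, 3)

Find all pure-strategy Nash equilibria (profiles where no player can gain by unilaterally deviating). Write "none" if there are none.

Pure NE: (U, Right)

For each player, find the best response to each opponent profile; mutual best responses are the pure NE.
Player A against Left: payoffs 11, 6 → best response U.
Player A against Right: payoffs 12, 9 → best response U.
Player B against U: payoffs 6, 12 → best response Right.
Player B against D: payoffs 5, 3 → best response Left.
Mutual best responses: (U, Right).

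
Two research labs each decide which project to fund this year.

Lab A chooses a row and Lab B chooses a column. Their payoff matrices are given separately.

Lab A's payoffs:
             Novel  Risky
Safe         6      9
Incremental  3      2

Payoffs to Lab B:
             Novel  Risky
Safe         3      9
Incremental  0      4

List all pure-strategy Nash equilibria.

The unique pure-strategy Nash equilibrium is (Safe, Risky).

Lab A against Novel: payoffs 6, 3 → best response Safe.
Lab A against Risky: payoffs 9, 2 → best response Safe.
Lab B against Safe: payoffs 3, 9 → best response Risky.
Lab B against Incremental: payoffs 0, 4 → best response Risky.
Mutual best responses: (Safe, Risky).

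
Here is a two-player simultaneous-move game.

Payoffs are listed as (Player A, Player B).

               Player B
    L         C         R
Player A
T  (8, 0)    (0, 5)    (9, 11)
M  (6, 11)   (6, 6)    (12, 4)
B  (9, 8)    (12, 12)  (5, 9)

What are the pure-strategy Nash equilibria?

Check each profile: it is a Nash equilibrium iff no player can strictly gain by switching unilaterally.
(T, L): Player A can switch to B (8 → 9). Not NE.
(T, C): Player A can switch to M (0 → 6). Not NE.
(T, R): Player A can switch to M (9 → 12). Not NE.
(M, L): Player A can switch to T (6 → 8). Not NE.
(M, C): Player A can switch to B (6 → 12). Not NE.
(M, R): Player B can switch to L (4 → 11). Not NE.
(B, C): Player A gets 12, best alternative 6; Player B gets 12, best alternative 9. No profitable deviation — NE.
(The remaining 2 profiles each have a profitable deviation by the same check.)

Pure NE: (B, C)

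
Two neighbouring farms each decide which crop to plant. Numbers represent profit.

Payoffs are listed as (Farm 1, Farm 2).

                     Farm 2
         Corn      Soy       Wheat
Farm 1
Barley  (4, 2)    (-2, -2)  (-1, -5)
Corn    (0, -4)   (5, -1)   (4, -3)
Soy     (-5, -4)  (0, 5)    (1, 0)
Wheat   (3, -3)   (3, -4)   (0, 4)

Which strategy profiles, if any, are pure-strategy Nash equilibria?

The pure Nash equilibria are (Barley, Corn), (Corn, Soy).

For each strategy profile, look for a profitable unilateral deviation.
(Barley, Corn): Farm 1 gets 4, best alternative 3; Farm 2 gets 2, best alternative -2. No profitable deviation — NE.
(Barley, Soy): Farm 1 can switch to Corn (-2 → 5). Not NE.
(Barley, Wheat): Farm 1 can switch to Corn (-1 → 4). Not NE.
(Corn, Corn): Farm 1 can switch to Barley (0 → 4). Not NE.
(Corn, Soy): Farm 1 gets 5, best alternative 3; Farm 2 gets -1, best alternative -3. No profitable deviation — NE.
(Corn, Wheat): Farm 2 can switch to Soy (-3 → -1). Not NE.
(Soy, Corn): Farm 1 can switch to Barley (-5 → 4). Not NE.
(Soy, Soy): Farm 1 can switch to Corn (0 → 5). Not NE.
(Soy, Wheat): Farm 1 can switch to Corn (1 → 4). Not NE.
(Wheat, Corn): Farm 1 can switch to Barley (3 → 4). Not NE.
(Wheat, Soy): Farm 1 can switch to Corn (3 → 5). Not NE.
(Wheat, Wheat): Farm 1 can switch to Corn (0 → 4). Not NE.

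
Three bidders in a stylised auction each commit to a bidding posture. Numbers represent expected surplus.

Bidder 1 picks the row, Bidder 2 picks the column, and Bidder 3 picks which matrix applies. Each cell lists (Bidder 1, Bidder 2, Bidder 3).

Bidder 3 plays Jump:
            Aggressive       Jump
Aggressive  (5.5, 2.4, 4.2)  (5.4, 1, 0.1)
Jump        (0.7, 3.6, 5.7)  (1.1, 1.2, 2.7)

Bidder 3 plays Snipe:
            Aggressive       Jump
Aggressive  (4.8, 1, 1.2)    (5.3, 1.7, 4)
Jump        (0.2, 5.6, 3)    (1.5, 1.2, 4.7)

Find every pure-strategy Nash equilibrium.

For each strategy profile, look for a profitable unilateral deviation.
(Aggressive, Aggressive, Jump): Bidder 1 gets 5.5, best alternative 0.7; Bidder 2 gets 2.4, best alternative 1; Bidder 3 gets 4.2, best alternative 1.2. No profitable deviation — NE.
(Aggressive, Aggressive, Snipe): Bidder 2 can switch to Jump (1 → 1.7). Not NE.
(Aggressive, Jump, Jump): Bidder 2 can switch to Aggressive (1 → 2.4). Not NE.
(Aggressive, Jump, Snipe): Bidder 1 gets 5.3, best alternative 1.5; Bidder 2 gets 1.7, best alternative 1; Bidder 3 gets 4, best alternative 0.1. No profitable deviation — NE.
(Jump, Aggressive, Jump): Bidder 1 can switch to Aggressive (0.7 → 5.5). Not NE.
(Jump, Aggressive, Snipe): Bidder 1 can switch to Aggressive (0.2 → 4.8). Not NE.
(Jump, Jump, Jump): Bidder 1 can switch to Aggressive (1.1 → 5.4). Not NE.
(Jump, Jump, Snipe): Bidder 1 can switch to Aggressive (1.5 → 5.3). Not NE.

(Aggressive, Aggressive, Jump) and (Aggressive, Jump, Snipe)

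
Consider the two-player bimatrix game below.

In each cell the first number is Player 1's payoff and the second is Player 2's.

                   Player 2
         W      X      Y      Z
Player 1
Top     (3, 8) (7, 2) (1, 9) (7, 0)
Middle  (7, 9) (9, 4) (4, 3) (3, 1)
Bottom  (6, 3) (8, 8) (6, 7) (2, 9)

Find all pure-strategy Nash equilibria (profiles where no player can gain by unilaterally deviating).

Player 1 against W: payoffs 3, 7, 6 → best response Middle.
Player 1 against X: payoffs 7, 9, 8 → best response Middle.
Player 1 against Y: payoffs 1, 4, 6 → best response Bottom.
Player 1 against Z: payoffs 7, 3, 2 → best response Top.
Player 2 against Top: payoffs 8, 2, 9, 0 → best response Y.
Player 2 against Middle: payoffs 9, 4, 3, 1 → best response W.
Player 2 against Bottom: payoffs 3, 8, 7, 9 → best response Z.
Mutual best responses: (Middle, W).

Pure NE: (Middle, W)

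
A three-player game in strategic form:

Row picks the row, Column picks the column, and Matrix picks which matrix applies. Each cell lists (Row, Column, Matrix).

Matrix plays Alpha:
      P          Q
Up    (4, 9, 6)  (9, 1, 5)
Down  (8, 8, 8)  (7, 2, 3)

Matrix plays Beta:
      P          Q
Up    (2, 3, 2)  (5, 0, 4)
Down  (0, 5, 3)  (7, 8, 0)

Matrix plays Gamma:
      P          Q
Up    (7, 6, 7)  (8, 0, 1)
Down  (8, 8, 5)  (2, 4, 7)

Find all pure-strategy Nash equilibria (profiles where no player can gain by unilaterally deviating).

(Down, P, Alpha)

(Up, P, Alpha): Row can switch to Down (4 → 8). Not NE.
(Up, P, Beta): Matrix can switch to Alpha (2 → 6). Not NE.
(Up, P, Gamma): Row can switch to Down (7 → 8). Not NE.
(Up, Q, Alpha): Column can switch to P (1 → 9). Not NE.
(Up, Q, Beta): Row can switch to Down (5 → 7). Not NE.
(Up, Q, Gamma): Column can switch to P (0 → 6). Not NE.
(Down, P, Alpha): Row gets 8, best alternative 4; Column gets 8, best alternative 2; Matrix gets 8, best alternative 5. No profitable deviation — NE.
(The remaining 5 profiles each have a profitable deviation by the same check.)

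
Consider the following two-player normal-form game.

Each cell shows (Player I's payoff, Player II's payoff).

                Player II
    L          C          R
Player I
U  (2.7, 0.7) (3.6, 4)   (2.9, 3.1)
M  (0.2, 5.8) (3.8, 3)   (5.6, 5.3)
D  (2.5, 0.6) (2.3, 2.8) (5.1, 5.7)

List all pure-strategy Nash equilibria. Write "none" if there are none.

This game has no pure Nash equilibrium.

Check each profile: it is a Nash equilibrium iff no player can strictly gain by switching unilaterally.
(U, L): Player II can switch to C (0.7 → 4). Not NE.
(U, C): Player I can switch to M (3.6 → 3.8). Not NE.
(U, R): Player I can switch to M (2.9 → 5.6). Not NE.
(M, L): Player I can switch to U (0.2 → 2.7). Not NE.
(M, C): Player II can switch to L (3 → 5.8). Not NE.
(M, R): Player II can switch to L (5.3 → 5.8). Not NE.
(D, L): Player I can switch to U (2.5 → 2.7). Not NE.
(D, C): Player I can switch to U (2.3 → 3.6). Not NE.
(D, R): Player I can switch to M (5.1 → 5.6). Not NE.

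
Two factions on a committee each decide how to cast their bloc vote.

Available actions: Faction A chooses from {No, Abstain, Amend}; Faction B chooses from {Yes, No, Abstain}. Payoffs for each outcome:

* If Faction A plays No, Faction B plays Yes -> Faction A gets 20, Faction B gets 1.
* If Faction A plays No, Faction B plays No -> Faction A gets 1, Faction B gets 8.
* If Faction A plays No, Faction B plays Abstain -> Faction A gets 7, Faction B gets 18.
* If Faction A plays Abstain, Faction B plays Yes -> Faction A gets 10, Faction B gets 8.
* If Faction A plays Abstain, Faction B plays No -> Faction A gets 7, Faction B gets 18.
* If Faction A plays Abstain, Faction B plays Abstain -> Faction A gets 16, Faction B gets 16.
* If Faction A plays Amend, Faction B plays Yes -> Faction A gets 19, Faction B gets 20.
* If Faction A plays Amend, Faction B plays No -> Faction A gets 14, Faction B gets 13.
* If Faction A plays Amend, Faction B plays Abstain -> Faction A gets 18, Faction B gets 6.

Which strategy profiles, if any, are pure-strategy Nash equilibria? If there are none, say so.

There is no pure-strategy Nash equilibrium.

(No, Yes): Faction B can switch to No (1 → 8). Not NE.
(No, No): Faction A can switch to Abstain (1 → 7). Not NE.
(No, Abstain): Faction A can switch to Abstain (7 → 16). Not NE.
(Abstain, Yes): Faction A can switch to No (10 → 20). Not NE.
(Abstain, No): Faction A can switch to Amend (7 → 14). Not NE.
(Abstain, Abstain): Faction A can switch to Amend (16 → 18). Not NE.
(Amend, Yes): Faction A can switch to No (19 → 20). Not NE.
(Amend, No): Faction B can switch to Yes (13 → 20). Not NE.
(Amend, Abstain): Faction B can switch to Yes (6 → 20). Not NE.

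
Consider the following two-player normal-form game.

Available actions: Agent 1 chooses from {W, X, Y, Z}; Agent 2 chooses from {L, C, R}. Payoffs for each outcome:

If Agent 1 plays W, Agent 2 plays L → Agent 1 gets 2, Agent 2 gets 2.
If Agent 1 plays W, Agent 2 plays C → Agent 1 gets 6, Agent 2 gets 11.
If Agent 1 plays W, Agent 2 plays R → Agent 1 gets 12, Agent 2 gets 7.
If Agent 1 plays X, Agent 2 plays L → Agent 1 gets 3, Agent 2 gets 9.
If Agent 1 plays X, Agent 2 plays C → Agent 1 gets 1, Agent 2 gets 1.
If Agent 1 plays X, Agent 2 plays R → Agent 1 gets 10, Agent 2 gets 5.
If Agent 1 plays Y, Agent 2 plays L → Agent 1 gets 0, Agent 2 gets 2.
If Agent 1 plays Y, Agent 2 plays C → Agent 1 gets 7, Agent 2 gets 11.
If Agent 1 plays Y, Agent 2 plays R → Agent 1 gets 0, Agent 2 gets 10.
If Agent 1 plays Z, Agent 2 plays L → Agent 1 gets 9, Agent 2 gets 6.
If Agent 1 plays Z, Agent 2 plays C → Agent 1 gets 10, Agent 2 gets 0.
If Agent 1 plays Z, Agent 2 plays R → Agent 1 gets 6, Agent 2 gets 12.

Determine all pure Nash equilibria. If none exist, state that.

This game has no pure Nash equilibrium.

(W, L): Agent 1 can switch to X (2 → 3). Not NE.
(W, C): Agent 1 can switch to Y (6 → 7). Not NE.
(W, R): Agent 2 can switch to C (7 → 11). Not NE.
(X, L): Agent 1 can switch to Z (3 → 9). Not NE.
(X, C): Agent 1 can switch to W (1 → 6). Not NE.
(X, R): Agent 1 can switch to W (10 → 12). Not NE.
(Y, L): Agent 1 can switch to W (0 → 2). Not NE.
(Y, C): Agent 1 can switch to Z (7 → 10). Not NE.
(Y, R): Agent 1 can switch to W (0 → 12). Not NE.
(Z, L): Agent 2 can switch to R (6 → 12). Not NE.
(Z, C): Agent 2 can switch to L (0 → 6). Not NE.
(Z, R): Agent 1 can switch to W (6 → 12). Not NE.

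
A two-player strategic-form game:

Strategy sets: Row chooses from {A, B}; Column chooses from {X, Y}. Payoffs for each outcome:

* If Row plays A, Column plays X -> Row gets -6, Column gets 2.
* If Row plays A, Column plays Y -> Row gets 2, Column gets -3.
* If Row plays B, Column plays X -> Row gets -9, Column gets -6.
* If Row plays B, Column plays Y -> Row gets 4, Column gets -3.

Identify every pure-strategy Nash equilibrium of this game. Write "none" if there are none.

For each player, find the best response to each opponent profile; mutual best responses are the pure NE.
Row against X: payoffs -6, -9 → best response A.
Row against Y: payoffs 2, 4 → best response B.
Column against A: payoffs 2, -3 → best response X.
Column against B: payoffs -6, -3 → best response Y.
Mutual best responses: (A, X); (B, Y).

The pure Nash equilibria are (A, X); (B, Y).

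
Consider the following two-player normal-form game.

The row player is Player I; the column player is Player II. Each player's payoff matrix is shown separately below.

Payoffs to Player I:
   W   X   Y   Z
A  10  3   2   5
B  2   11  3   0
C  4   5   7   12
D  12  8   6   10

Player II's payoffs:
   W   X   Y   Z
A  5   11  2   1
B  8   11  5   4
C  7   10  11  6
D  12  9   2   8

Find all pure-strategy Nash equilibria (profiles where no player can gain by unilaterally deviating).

Player I against W: payoffs 10, 2, 4, 12 → best response D.
Player I against X: payoffs 3, 11, 5, 8 → best response B.
Player I against Y: payoffs 2, 3, 7, 6 → best response C.
Player I against Z: payoffs 5, 0, 12, 10 → best response C.
Player II against A: payoffs 5, 11, 2, 1 → best response X.
Player II against B: payoffs 8, 11, 5, 4 → best response X.
Player II against C: payoffs 7, 10, 11, 6 → best response Y.
Player II against D: payoffs 12, 9, 2, 8 → best response W.
Mutual best responses: (B, X); (C, Y); (D, W).

(B, X) and (C, Y) and (D, W)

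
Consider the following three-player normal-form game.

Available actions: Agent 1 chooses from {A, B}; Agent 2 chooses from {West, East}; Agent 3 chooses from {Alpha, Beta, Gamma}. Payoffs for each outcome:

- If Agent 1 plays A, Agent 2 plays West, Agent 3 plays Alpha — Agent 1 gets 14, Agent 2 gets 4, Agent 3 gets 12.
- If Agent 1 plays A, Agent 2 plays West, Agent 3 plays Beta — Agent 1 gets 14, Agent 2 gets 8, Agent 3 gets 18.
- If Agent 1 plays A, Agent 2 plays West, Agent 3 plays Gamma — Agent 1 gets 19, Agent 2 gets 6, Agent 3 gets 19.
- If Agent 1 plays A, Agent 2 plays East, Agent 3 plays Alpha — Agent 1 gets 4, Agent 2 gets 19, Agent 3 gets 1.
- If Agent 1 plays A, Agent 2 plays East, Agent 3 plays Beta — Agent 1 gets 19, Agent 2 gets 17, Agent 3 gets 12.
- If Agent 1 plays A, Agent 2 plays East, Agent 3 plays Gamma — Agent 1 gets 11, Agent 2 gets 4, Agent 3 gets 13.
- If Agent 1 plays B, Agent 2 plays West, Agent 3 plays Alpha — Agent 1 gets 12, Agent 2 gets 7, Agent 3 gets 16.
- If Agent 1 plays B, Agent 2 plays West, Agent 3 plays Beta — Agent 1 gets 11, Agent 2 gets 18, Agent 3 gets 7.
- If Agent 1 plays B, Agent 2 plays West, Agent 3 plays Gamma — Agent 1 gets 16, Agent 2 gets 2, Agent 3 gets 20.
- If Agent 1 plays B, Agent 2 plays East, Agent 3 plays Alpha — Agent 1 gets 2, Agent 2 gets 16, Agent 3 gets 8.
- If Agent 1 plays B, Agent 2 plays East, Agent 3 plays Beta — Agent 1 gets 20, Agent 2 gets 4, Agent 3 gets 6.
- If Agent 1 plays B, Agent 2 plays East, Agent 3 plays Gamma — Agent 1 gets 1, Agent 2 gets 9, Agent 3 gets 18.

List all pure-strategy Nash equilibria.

Agent 1 against (West, Alpha): payoffs 14, 12 → best response A.
Agent 1 against (West, Beta): payoffs 14, 11 → best response A.
Agent 1 against (West, Gamma): payoffs 19, 16 → best response A.
Agent 1 against (East, Alpha): payoffs 4, 2 → best response A.
Agent 1 against (East, Beta): payoffs 19, 20 → best response B.
Agent 1 against (East, Gamma): payoffs 11, 1 → best response A.
Agent 2 against (A, Alpha): payoffs 4, 19 → best response East.
Agent 2 against (A, Beta): payoffs 8, 17 → best response East.
Agent 2 against (A, Gamma): payoffs 6, 4 → best response West.
Agent 2 against (B, Alpha): payoffs 7, 16 → best response East.
Agent 2 against (B, Beta): payoffs 18, 4 → best response West.
Agent 2 against (B, Gamma): payoffs 2, 9 → best response East.
Agent 3 against (A, West): payoffs 12, 18, 19 → best response Gamma.
Agent 3 against (A, East): payoffs 1, 12, 13 → best response Gamma.
Agent 3 against (B, West): payoffs 16, 7, 20 → best response Gamma.
Agent 3 against (B, East): payoffs 8, 6, 18 → best response Gamma.
Mutual best responses: (A, West, Gamma).

The unique pure-strategy Nash equilibrium is (A, West, Gamma).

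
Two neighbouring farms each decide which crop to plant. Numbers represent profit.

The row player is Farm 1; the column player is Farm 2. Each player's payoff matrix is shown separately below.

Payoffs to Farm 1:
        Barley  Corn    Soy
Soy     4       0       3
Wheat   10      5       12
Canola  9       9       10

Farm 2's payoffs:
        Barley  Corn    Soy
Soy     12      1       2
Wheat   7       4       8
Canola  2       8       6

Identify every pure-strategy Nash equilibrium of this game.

Farm 1 against Barley: payoffs 4, 10, 9 → best response Wheat.
Farm 1 against Corn: payoffs 0, 5, 9 → best response Canola.
Farm 1 against Soy: payoffs 3, 12, 10 → best response Wheat.
Farm 2 against Soy: payoffs 12, 1, 2 → best response Barley.
Farm 2 against Wheat: payoffs 7, 4, 8 → best response Soy.
Farm 2 against Canola: payoffs 2, 8, 6 → best response Corn.
Mutual best responses: (Wheat, Soy); (Canola, Corn).

The pure Nash equilibria are (Wheat, Soy); (Canola, Corn).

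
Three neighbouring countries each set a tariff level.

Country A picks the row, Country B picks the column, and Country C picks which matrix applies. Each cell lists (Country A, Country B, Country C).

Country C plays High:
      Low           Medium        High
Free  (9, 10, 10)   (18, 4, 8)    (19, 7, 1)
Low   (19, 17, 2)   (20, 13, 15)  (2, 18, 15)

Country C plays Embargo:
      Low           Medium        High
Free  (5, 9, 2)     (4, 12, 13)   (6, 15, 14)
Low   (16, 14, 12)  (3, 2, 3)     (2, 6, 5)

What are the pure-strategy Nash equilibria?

(Free, Low, High): Country A can switch to Low (9 → 19). Not NE.
(Free, Low, Embargo): Country A can switch to Low (5 → 16). Not NE.
(Free, Medium, High): Country A can switch to Low (18 → 20). Not NE.
(Free, Medium, Embargo): Country B can switch to High (12 → 15). Not NE.
(Free, High, High): Country B can switch to Low (7 → 10). Not NE.
(Free, High, Embargo): Country A gets 6, best alternative 2; Country B gets 15, best alternative 12; Country C gets 14, best alternative 1. No profitable deviation — NE.
(Low, Low, High): Country B can switch to High (17 → 18). Not NE.
(Low, Low, Embargo): Country A gets 16, best alternative 5; Country B gets 14, best alternative 6; Country C gets 12, best alternative 2. No profitable deviation — NE.
(Low, Medium, High): Country B can switch to Low (13 → 17). Not NE.
(Low, Medium, Embargo): Country A can switch to Free (3 → 4). Not NE.
(Low, High, High): Country A can switch to Free (2 → 19). Not NE.
(Low, High, Embargo): Country A can switch to Free (2 → 6). Not NE.

(Free, High, Embargo) and (Low, Low, Embargo)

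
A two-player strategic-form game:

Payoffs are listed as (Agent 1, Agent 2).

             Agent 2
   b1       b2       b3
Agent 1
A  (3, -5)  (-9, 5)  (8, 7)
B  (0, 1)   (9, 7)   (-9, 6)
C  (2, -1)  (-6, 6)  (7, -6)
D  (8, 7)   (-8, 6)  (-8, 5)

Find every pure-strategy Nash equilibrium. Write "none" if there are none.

(A, b1): Agent 1 can switch to D (3 → 8). Not NE.
(A, b2): Agent 1 can switch to B (-9 → 9). Not NE.
(A, b3): Agent 1 gets 8, best alternative 7; Agent 2 gets 7, best alternative 5. No profitable deviation — NE.
(B, b1): Agent 1 can switch to A (0 → 3). Not NE.
(B, b2): Agent 1 gets 9, best alternative -6; Agent 2 gets 7, best alternative 6. No profitable deviation — NE.
(B, b3): Agent 1 can switch to A (-9 → 8). Not NE.
(C, b1): Agent 1 can switch to A (2 → 3). Not NE.
(C, b2): Agent 1 can switch to B (-6 → 9). Not NE.
(C, b3): Agent 1 can switch to A (7 → 8). Not NE.
(D, b1): Agent 1 gets 8, best alternative 3; Agent 2 gets 7, best alternative 6. No profitable deviation — NE.
(D, b2): Agent 1 can switch to B (-8 → 9). Not NE.
(D, b3): Agent 1 can switch to A (-8 → 8). Not NE.

(A, b3), (B, b2), (D, b1)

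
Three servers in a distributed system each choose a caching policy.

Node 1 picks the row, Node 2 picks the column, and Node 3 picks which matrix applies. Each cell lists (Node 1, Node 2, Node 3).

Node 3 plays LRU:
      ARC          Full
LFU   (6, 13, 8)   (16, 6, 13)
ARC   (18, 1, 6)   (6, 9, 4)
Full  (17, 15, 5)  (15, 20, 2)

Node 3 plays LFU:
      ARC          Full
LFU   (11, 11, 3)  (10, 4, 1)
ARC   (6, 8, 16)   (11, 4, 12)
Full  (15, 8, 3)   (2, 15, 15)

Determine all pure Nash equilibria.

Node 1 against (ARC, LRU): payoffs 6, 18, 17 → best response ARC.
Node 1 against (ARC, LFU): payoffs 11, 6, 15 → best response Full.
Node 1 against (Full, LRU): payoffs 16, 6, 15 → best response LFU.
Node 1 against (Full, LFU): payoffs 10, 11, 2 → best response ARC.
Node 2 against (LFU, LRU): payoffs 13, 6 → best response ARC.
Node 2 against (LFU, LFU): payoffs 11, 4 → best response ARC.
Node 2 against (ARC, LRU): payoffs 1, 9 → best response Full.
Node 2 against (ARC, LFU): payoffs 8, 4 → best response ARC.
Node 2 against (Full, LRU): payoffs 15, 20 → best response Full.
Node 2 against (Full, LFU): payoffs 8, 15 → best response Full.
Node 3 against (LFU, ARC): payoffs 8, 3 → best response LRU.
Node 3 against (LFU, Full): payoffs 13, 1 → best response LRU.
Node 3 against (ARC, ARC): payoffs 6, 16 → best response LFU.
Node 3 against (ARC, Full): payoffs 4, 12 → best response LFU.
Node 3 against (Full, ARC): payoffs 5, 3 → best response LRU.
Node 3 against (Full, Full): payoffs 2, 15 → best response LFU.
No profile is a mutual best response for all players.

There is no pure-strategy Nash equilibrium.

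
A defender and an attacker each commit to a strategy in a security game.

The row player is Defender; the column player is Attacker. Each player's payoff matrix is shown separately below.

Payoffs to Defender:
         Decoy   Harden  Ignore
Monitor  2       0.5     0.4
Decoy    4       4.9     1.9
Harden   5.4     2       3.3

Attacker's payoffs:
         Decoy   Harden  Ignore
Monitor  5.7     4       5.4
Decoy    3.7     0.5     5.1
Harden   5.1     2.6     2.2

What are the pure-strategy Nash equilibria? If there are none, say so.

The unique pure-strategy Nash equilibrium is (Harden, Decoy).

Defender against Decoy: payoffs 2, 4, 5.4 → best response Harden.
Defender against Harden: payoffs 0.5, 4.9, 2 → best response Decoy.
Defender against Ignore: payoffs 0.4, 1.9, 3.3 → best response Harden.
Attacker against Monitor: payoffs 5.7, 4, 5.4 → best response Decoy.
Attacker against Decoy: payoffs 3.7, 0.5, 5.1 → best response Ignore.
Attacker against Harden: payoffs 5.1, 2.6, 2.2 → best response Decoy.
Mutual best responses: (Harden, Decoy).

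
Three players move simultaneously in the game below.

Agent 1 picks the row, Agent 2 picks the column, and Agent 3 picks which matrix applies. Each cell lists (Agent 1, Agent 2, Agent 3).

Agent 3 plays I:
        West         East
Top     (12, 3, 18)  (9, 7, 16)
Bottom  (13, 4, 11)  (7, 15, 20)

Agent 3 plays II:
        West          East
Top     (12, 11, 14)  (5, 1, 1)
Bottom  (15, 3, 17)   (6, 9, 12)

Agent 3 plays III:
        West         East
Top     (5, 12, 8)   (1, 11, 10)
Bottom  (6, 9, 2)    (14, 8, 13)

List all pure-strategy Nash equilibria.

(Top, West, I): Agent 1 can switch to Bottom (12 → 13). Not NE.
(Top, West, II): Agent 1 can switch to Bottom (12 → 15). Not NE.
(Top, West, III): Agent 1 can switch to Bottom (5 → 6). Not NE.
(Top, East, I): Agent 1 gets 9, best alternative 7; Agent 2 gets 7, best alternative 3; Agent 3 gets 16, best alternative 10. No profitable deviation — NE.
(Top, East, II): Agent 1 can switch to Bottom (5 → 6). Not NE.
(Top, East, III): Agent 1 can switch to Bottom (1 → 14). Not NE.
(Bottom, West, I): Agent 2 can switch to East (4 → 15). Not NE.
(Bottom, West, II): Agent 2 can switch to East (3 → 9). Not NE.
(Bottom, West, III): Agent 3 can switch to I (2 → 11). Not NE.
(Bottom, East, I): Agent 1 can switch to Top (7 → 9). Not NE.
(Bottom, East, II): Agent 3 can switch to I (12 → 20). Not NE.
(The remaining 1 profile has a profitable deviation by the same check.)

Pure NE: (Top, East, I)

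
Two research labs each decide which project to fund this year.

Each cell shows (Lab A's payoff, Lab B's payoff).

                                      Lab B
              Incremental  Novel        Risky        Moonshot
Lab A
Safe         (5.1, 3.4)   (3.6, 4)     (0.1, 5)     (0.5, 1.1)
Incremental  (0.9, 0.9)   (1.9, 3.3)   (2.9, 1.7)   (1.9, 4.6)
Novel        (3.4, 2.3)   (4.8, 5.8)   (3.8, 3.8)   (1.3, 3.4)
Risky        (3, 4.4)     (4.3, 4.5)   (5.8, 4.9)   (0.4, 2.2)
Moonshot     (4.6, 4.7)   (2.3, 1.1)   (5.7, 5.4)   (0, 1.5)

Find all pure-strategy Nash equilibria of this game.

Pure-strategy Nash equilibria: (Incremental, Moonshot); (Novel, Novel); (Risky, Risky)

For each strategy profile, look for a profitable unilateral deviation.
(Safe, Incremental): Lab B can switch to Novel (3.4 → 4). Not NE.
(Safe, Novel): Lab A can switch to Novel (3.6 → 4.8). Not NE.
(Safe, Risky): Lab A can switch to Incremental (0.1 → 2.9). Not NE.
(Safe, Moonshot): Lab A can switch to Incremental (0.5 → 1.9). Not NE.
(Incremental, Incremental): Lab A can switch to Safe (0.9 → 5.1). Not NE.
(Incremental, Novel): Lab A can switch to Safe (1.9 → 3.6). Not NE.
(Incremental, Risky): Lab A can switch to Novel (2.9 → 3.8). Not NE.
(Incremental, Moonshot): Lab A gets 1.9, best alternative 1.3; Lab B gets 4.6, best alternative 3.3. No profitable deviation — NE.
(Novel, Incremental): Lab A can switch to Safe (3.4 → 5.1). Not NE.
(Novel, Novel): Lab A gets 4.8, best alternative 4.3; Lab B gets 5.8, best alternative 3.8. No profitable deviation — NE.
(Novel, Risky): Lab A can switch to Risky (3.8 → 5.8). Not NE.
(Novel, Moonshot): Lab A can switch to Incremental (1.3 → 1.9). Not NE.
(Risky, Risky): Lab A gets 5.8, best alternative 5.7; Lab B gets 4.9, best alternative 4.5. No profitable deviation — NE.
(The remaining 7 profiles each have a profitable deviation by the same check.)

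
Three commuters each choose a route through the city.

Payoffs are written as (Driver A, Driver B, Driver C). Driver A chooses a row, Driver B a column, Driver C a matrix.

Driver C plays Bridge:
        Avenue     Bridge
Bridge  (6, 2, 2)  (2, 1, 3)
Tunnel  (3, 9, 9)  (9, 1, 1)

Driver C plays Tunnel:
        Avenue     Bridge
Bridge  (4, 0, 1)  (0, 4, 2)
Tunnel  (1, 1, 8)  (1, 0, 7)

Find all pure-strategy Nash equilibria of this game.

(Bridge, Avenue, Bridge): Driver A gets 6, best alternative 3; Driver B gets 2, best alternative 1; Driver C gets 2, best alternative 1. No profitable deviation — NE.
(Bridge, Avenue, Tunnel): Driver B can switch to Bridge (0 → 4). Not NE.
(Bridge, Bridge, Bridge): Driver A can switch to Tunnel (2 → 9). Not NE.
(Bridge, Bridge, Tunnel): Driver A can switch to Tunnel (0 → 1). Not NE.
(Tunnel, Avenue, Bridge): Driver A can switch to Bridge (3 → 6). Not NE.
(Tunnel, Avenue, Tunnel): Driver A can switch to Bridge (1 → 4). Not NE.
(Tunnel, Bridge, Bridge): Driver B can switch to Avenue (1 → 9). Not NE.
(Tunnel, Bridge, Tunnel): Driver B can switch to Avenue (0 → 1). Not NE.

(Bridge, Avenue, Bridge)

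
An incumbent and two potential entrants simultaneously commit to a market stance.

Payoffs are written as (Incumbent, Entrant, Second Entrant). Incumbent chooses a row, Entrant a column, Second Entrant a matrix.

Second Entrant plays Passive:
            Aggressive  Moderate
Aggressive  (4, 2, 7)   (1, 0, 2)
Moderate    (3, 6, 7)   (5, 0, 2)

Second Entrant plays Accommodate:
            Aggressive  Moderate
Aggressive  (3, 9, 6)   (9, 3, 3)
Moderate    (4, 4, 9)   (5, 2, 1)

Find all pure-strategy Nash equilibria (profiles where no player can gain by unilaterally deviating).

Mark each player's best response to every combination of opponents' strategies; a profile where every player is best-responding is a pure Nash equilibrium.
Incumbent against (Aggressive, Passive): payoffs 4, 3 → best response Aggressive.
Incumbent against (Aggressive, Accommodate): payoffs 3, 4 → best response Moderate.
Incumbent against (Moderate, Passive): payoffs 1, 5 → best response Moderate.
Incumbent against (Moderate, Accommodate): payoffs 9, 5 → best response Aggressive.
Entrant against (Aggressive, Passive): payoffs 2, 0 → best response Aggressive.
Entrant against (Aggressive, Accommodate): payoffs 9, 3 → best response Aggressive.
Entrant against (Moderate, Passive): payoffs 6, 0 → best response Aggressive.
Entrant against (Moderate, Accommodate): payoffs 4, 2 → best response Aggressive.
Second Entrant against (Aggressive, Aggressive): payoffs 7, 6 → best response Passive.
Second Entrant against (Aggressive, Moderate): payoffs 2, 3 → best response Accommodate.
Second Entrant against (Moderate, Aggressive): payoffs 7, 9 → best response Accommodate.
Second Entrant against (Moderate, Moderate): payoffs 2, 1 → best response Passive.
Mutual best responses: (Aggressive, Aggressive, Passive); (Moderate, Aggressive, Accommodate).

(Aggressive, Aggressive, Passive); (Moderate, Aggressive, Accommodate)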